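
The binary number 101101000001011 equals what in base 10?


101101000001011 in decimal = 23051

23051


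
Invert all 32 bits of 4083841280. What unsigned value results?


4083841280 ^ 4294967295 = 211126015

211126015


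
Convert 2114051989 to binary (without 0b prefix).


2114051989 = 1111110000000011101111110010101 in binary

1111110000000011101111110010101


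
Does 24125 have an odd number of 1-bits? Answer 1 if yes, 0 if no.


0b101111000111101 has 10 ones => parity 0

0


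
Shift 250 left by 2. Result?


0b11111010 << 2 = 0b1111101000 = 1000

1000


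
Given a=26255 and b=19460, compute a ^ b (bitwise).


26255 ^ 19460 = 10891

10891


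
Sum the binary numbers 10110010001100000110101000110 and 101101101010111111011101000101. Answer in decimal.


10110010001100000110101000110 + 101101101010111111011101000101 = 1000011111100100000010010001011 = 1139934347

1139934347


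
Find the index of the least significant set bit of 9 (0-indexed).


0b1001. Lowest set bit at position 0

0


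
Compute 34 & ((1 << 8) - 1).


34 & 255 = 34

34


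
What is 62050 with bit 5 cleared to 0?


62050 & ~(1 << 5) = 62018

62018


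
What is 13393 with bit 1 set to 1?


13393 | (1 << 1) = 13393 | 2 = 13395

13395


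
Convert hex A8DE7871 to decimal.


A8DE7871 hex = 2833152113 decimal

2833152113


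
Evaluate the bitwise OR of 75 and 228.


0b1001011 | 0b11100100 = 0b11101111 = 239

239


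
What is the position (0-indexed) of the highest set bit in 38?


0b100110. Highest set bit at position 5

5


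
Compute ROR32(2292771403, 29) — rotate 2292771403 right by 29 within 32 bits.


Rotate 0b10001000101010001110101001001011 right by 29 (32-bit) = 0b1000101010001110101001001011100 = 1162302044

1162302044


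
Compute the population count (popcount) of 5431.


0b1010100110111 has 8 set bits

8


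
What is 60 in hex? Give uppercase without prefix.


60 = 3C hex

3C


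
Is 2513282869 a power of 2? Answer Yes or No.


0b10010101110011011010011100110101. Multiple bits set => No

No


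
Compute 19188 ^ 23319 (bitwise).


0b100101011110100 ^ 0b101101100010111 = 0b1000111100011 = 4579

4579


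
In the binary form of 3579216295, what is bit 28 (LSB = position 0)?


0b11010101010101101000000110100111, position 28 = 1

1


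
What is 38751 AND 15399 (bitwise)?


0b1001011101011111 & 0b11110000100111 = 0b1010000000111 = 5127

5127


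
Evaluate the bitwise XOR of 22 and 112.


0b10110 ^ 0b1110000 = 0b1100110 = 102

102


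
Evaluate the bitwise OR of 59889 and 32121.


0b1110100111110001 | 0b111110101111001 = 0b1111110111111001 = 65017

65017


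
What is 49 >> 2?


0b110001 >> 2 = 0b1100 = 12

12


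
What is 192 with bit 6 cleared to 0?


192 & ~(1 << 6) = 128

128


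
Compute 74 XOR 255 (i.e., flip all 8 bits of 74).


74 ^ 255 = 181

181


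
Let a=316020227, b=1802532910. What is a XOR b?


316020227 ^ 1802532910 = 2040950317

2040950317


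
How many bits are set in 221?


0b11011101 has 6 set bits

6


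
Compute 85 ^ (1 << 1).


85 ^ (1 << 1) = 85 ^ 2 = 87

87


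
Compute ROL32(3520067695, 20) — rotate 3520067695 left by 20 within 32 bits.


Rotate 0b11010001110011111111100001101111 left by 20 (32-bit) = 0b10000110111111010001110011111111 = 2264734975

2264734975


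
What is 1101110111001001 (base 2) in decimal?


1101110111001001 in decimal = 56777

56777


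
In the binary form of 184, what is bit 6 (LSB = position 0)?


0b10111000, position 6 = 0

0


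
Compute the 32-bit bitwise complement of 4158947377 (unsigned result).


~0b11110111111001001000000000110001 = 0b1000000110110111111111001110 = 136019918 (32-bit unsigned)

136019918


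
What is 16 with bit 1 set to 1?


16 | (1 << 1) = 16 | 2 = 18

18


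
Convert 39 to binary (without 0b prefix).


39 = 100111 in binary

100111


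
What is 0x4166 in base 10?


4166 hex = 16742 decimal

16742


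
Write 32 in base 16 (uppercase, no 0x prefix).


32 = 20 hex

20


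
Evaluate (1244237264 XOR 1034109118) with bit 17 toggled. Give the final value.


Step 1: 1244237264 ^ 1034109118 = 2005585262
Step 2: 2005585262 ^ (1 << 17) = 2005585262 ^ 131072 = 2005454190

2005454190


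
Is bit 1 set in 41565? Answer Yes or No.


0b1010001001011101, bit 1 = 0. No

No


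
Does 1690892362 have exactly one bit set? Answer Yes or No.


0b1100100110010001111100001001010. Multiple bits set => No

No


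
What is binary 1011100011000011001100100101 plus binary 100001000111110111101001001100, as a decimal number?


1011100011000011001100100101 + 100001000111110111101001001100 = 101100101010111010110101110001 = 749448561

749448561


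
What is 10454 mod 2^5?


10454 & 31 = 22

22


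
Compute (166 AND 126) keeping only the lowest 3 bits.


Step 1: 166 & 126 = 38
Step 2: 38 & 7 = 6

6


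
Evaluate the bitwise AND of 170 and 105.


0b10101010 & 0b1101001 = 0b101000 = 40

40


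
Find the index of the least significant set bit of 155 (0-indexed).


0b10011011. Lowest set bit at position 0

0


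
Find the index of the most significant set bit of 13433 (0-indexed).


0b11010001111001. Highest set bit at position 13

13


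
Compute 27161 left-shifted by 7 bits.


0b110101000011001 << 7 = 0b1101010000110010000000 = 3476608

3476608


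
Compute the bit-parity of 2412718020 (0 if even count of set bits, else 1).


0b10001111110011110010011111000100 has 18 ones => parity 0

0


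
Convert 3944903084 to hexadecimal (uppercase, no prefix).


3944903084 = EB2271AC hex

EB2271AC


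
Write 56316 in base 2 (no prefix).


56316 = 1101101111111100 in binary

1101101111111100


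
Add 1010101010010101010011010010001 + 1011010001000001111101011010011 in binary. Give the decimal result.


1010101010010101010011010010001 + 1011010001000001111101011010011 = 10101111011010111010000101100100 = 2943066468

2943066468


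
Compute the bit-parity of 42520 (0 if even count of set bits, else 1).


0b1010011000011000 has 6 ones => parity 0

0


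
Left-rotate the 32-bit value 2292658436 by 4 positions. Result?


Rotate 0b10001000101001110011000100000100 left by 4 (32-bit) = 0b10001010011100110001000001001000 = 2322796616

2322796616


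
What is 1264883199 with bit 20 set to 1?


1264883199 | (1 << 20) = 1264883199 | 1048576 = 1265931775

1265931775


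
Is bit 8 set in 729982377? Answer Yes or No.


0b101011100000101010010110101001, bit 8 = 1. Yes

Yes


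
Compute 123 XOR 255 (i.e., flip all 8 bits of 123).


123 ^ 255 = 132

132


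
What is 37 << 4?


0b100101 << 4 = 0b1001010000 = 592

592


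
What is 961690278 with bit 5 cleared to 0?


961690278 & ~(1 << 5) = 961690246

961690246


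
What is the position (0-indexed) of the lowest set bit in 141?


0b10001101. Lowest set bit at position 0

0


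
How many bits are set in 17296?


0b100001110010000 has 5 set bits

5


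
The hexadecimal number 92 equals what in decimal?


92 hex = 146 decimal

146


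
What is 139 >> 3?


0b10001011 >> 3 = 0b10001 = 17

17


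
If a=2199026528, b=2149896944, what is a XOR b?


2199026528 ^ 2149896944 = 53914000

53914000


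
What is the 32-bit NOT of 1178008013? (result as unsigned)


~0b1000110001101101111100111001101 = 0b10111001110010010000011000110010 = 3116959282 (32-bit unsigned)

3116959282


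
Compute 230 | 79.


0b11100110 | 0b1001111 = 0b11101111 = 239

239


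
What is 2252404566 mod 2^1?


2252404566 & 1 = 0

0


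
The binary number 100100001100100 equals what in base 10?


100100001100100 in decimal = 18532

18532


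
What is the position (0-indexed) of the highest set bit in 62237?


0b1111001100011101. Highest set bit at position 15

15


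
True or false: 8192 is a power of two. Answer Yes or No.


0b10000000000000. Only one bit set => Yes

Yes


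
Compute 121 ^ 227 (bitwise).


0b1111001 ^ 0b11100011 = 0b10011010 = 154

154


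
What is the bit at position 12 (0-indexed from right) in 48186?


0b1011110000111010, position 12 = 1

1


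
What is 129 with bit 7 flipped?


129 ^ (1 << 7) = 129 ^ 128 = 1

1


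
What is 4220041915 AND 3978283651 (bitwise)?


0b11111011100010001011101010111011 & 0b11101101000111111100101010000011 = 0b11101001000010001000101010000011 = 3909651075

3909651075


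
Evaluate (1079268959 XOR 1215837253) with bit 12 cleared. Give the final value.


Step 1: 1079268959 ^ 1215837253 = 137126426
Step 2: 137126426 & ~(1 << 12) = 137126426

137126426


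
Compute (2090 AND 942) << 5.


Step 1: 2090 & 942 = 42
Step 2: 42 << 5 = 1344

1344


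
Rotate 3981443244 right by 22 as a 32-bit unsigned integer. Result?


Rotate 0b11101101010100000000000010101100 right by 22 (32-bit) = 0b1000000000000101011001110110101 = 1073918901

1073918901


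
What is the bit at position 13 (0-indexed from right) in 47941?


0b1011101101000101, position 13 = 1

1


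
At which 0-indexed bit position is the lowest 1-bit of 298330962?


0b10001110010000010101101010010. Lowest set bit at position 1

1


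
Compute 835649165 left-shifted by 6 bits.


0b110001110011101111111010001101 << 6 = 0b110001110011101111111010001101000000 = 53481546560

53481546560


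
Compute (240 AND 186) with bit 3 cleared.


Step 1: 240 & 186 = 176
Step 2: 176 & ~(1 << 3) = 176

176


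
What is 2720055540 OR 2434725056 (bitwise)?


0b10100010001000001100000011110100 | 0b10010001000111101111010011000000 = 0b10110011001111101111010011110100 = 3007247604

3007247604


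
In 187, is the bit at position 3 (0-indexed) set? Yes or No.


0b10111011, bit 3 = 1. Yes

Yes


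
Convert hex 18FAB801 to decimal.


18FAB801 hex = 419084289 decimal

419084289


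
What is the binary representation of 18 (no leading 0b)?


18 = 10010 in binary

10010


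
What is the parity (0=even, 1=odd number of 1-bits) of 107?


0b1101011 has 5 ones => parity 1

1


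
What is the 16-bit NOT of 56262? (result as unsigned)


~0b1101101111000110 = 0b10010000111001 = 9273 (16-bit unsigned)

9273


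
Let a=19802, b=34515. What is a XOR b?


19802 ^ 34515 = 52105

52105


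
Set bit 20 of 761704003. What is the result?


761704003 | (1 << 20) = 761704003 | 1048576 = 762752579

762752579


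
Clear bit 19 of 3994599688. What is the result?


3994599688 & ~(1 << 19) = 3994075400

3994075400


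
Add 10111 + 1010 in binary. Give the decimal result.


10111 + 1010 = 100001 = 33

33


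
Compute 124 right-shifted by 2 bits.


0b1111100 >> 2 = 0b11111 = 31

31


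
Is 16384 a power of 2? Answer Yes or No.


0b100000000000000. Only one bit set => Yes

Yes


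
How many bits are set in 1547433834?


0b1011100001110111111011101101010 has 20 set bits

20


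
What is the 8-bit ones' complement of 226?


226 ^ 255 = 29

29


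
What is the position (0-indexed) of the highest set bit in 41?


0b101001. Highest set bit at position 5

5


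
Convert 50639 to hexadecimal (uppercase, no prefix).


50639 = C5CF hex

C5CF


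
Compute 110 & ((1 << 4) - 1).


110 & 15 = 14

14


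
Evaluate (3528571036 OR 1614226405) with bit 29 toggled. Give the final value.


Step 1: 3528571036 | 1614226405 = 4067933181
Step 2: 4067933181 ^ (1 << 29) = 4067933181 ^ 536870912 = 3531062269

3531062269


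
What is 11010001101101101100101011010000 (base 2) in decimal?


11010001101101101100101011010000 in decimal = 3518417616

3518417616


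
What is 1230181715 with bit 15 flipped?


1230181715 ^ (1 << 15) = 1230181715 ^ 32768 = 1230214483

1230214483


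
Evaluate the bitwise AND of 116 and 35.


0b1110100 & 0b100011 = 0b100000 = 32

32


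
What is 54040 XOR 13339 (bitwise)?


0b1101001100011000 ^ 0b11010000011011 = 0b1110011100000011 = 59139

59139


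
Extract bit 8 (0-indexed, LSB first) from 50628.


0b1100010111000100, position 8 = 1

1


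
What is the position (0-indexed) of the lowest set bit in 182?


0b10110110. Lowest set bit at position 1

1


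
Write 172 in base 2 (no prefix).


172 = 10101100 in binary

10101100


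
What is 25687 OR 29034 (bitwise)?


0b110010001010111 | 0b111000101101010 = 0b111010101111111 = 30079

30079


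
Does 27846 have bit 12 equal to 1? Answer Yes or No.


0b110110011000110, bit 12 = 0. No

No


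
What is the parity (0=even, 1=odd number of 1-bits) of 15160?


0b11101100111000 has 8 ones => parity 0

0


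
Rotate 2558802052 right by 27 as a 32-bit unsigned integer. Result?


Rotate 0b10011000100001000011100010000100 right by 27 (32-bit) = 0b10000100001110001000010010011 = 277287059

277287059


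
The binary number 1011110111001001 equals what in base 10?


1011110111001001 in decimal = 48585

48585


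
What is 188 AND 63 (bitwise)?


0b10111100 & 0b111111 = 0b111100 = 60

60


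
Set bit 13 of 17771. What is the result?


17771 | (1 << 13) = 17771 | 8192 = 25963

25963


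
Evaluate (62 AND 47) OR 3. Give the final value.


Step 1: 62 & 47 = 46
Step 2: 46 | 3 = 47

47


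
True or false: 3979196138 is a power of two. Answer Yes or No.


0b11101101001011011011011011101010. Multiple bits set => No

No


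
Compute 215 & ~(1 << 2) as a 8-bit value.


215 & ~(1 << 2) = 211

211


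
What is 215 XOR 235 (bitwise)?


0b11010111 ^ 0b11101011 = 0b111100 = 60

60


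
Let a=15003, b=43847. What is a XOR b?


15003 ^ 43847 = 37340

37340


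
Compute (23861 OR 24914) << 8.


Step 1: 23861 | 24914 = 32119
Step 2: 32119 << 8 = 8222464

8222464


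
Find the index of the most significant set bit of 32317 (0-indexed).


0b111111000111101. Highest set bit at position 14

14


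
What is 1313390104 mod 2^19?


1313390104 & 524287 = 48664

48664


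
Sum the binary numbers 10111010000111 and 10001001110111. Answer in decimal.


10111010000111 + 10001001110111 = 101000011111110 = 20734

20734


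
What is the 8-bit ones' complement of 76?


76 ^ 255 = 179

179


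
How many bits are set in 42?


0b101010 has 3 set bits

3


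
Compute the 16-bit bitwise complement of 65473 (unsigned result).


~0b1111111111000001 = 0b111110 = 62 (16-bit unsigned)

62


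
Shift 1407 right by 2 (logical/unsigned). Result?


0b10101111111 >> 2 = 0b101011111 = 351

351


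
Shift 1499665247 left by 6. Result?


0b1011001011000110001001101011111 << 6 = 0b1011001011000110001001101011111000000 = 95978575808

95978575808


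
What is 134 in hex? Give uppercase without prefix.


134 = 86 hex

86


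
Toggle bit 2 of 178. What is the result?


178 ^ (1 << 2) = 178 ^ 4 = 182

182


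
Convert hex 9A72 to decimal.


9A72 hex = 39538 decimal

39538


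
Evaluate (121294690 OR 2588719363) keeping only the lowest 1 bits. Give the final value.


Step 1: 121294690 | 2588719363 = 2675900259
Step 2: 2675900259 & 1 = 1

1


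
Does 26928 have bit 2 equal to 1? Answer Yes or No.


0b110100100110000, bit 2 = 0. No

No


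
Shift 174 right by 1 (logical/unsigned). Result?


0b10101110 >> 1 = 0b1010111 = 87

87


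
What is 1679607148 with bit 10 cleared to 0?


1679607148 & ~(1 << 10) = 1679606124

1679606124


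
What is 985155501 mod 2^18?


985155501 & 262143 = 18349

18349


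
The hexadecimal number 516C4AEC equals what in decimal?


516C4AEC hex = 1366051564 decimal

1366051564


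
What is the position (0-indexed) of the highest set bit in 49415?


0b1100000100000111. Highest set bit at position 15

15


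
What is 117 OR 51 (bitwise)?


0b1110101 | 0b110011 = 0b1110111 = 119

119


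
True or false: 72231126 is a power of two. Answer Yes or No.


0b100010011100010100011010110. Multiple bits set => No

No


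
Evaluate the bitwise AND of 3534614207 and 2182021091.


0b11010010101011011110111010111111 & 0b10000010000011101111111111100011 = 0b10000010000011001110111010100011 = 2181885603

2181885603


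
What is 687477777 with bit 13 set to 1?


687477777 | (1 << 13) = 687477777 | 8192 = 687485969

687485969


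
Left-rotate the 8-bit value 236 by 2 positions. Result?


Rotate 0b11101100 left by 2 (8-bit) = 0b10110011 = 179

179


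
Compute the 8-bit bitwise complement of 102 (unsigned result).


~0b1100110 = 0b10011001 = 153 (8-bit unsigned)

153


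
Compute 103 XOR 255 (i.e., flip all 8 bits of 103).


103 ^ 255 = 152

152


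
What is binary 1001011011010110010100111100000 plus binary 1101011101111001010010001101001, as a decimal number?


1001011011010110010100111100000 + 1101011101111001010010001101001 = 10110111001001111100111001001001 = 3072839241

3072839241


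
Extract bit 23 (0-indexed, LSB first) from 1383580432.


0b1010010011101111100001100010000, position 23 = 0

0


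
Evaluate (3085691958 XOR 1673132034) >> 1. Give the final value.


Step 1: 3085691958 ^ 1673132034 = 3562148916
Step 2: 3562148916 >> 1 = 1781074458

1781074458


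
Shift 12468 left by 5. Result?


0b11000010110100 << 5 = 0b1100001011010000000 = 398976

398976


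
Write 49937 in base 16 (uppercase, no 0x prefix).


49937 = C311 hex

C311


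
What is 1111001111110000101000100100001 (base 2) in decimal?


1111001111110000101000100100001 in decimal = 2046316833

2046316833


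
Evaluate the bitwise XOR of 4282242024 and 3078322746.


0b11111111001111011101001111101000 ^ 0b10110111011110110111101000111010 = 0b1001000010001101010100111010010 = 1212590546

1212590546


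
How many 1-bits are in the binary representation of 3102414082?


0b10111000111010110001010100000010 has 14 set bits

14


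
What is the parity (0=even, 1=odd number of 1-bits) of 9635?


0b10010110100011 has 7 ones => parity 1

1


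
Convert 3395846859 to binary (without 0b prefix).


3395846859 = 11001010011010001000001011001011 in binary

11001010011010001000001011001011


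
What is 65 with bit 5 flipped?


65 ^ (1 << 5) = 65 ^ 32 = 97

97


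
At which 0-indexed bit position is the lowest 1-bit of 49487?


0b1100000101001111. Lowest set bit at position 0

0


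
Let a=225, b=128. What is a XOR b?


225 ^ 128 = 97

97


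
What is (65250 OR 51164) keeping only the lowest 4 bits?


Step 1: 65250 | 51164 = 65534
Step 2: 65534 & 15 = 14

14


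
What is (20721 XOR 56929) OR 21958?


Step 1: 20721 ^ 56929 = 36496
Step 2: 36496 | 21958 = 57302

57302


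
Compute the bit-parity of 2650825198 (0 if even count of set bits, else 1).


0b10011110000000000110000111101110 has 14 ones => parity 0

0


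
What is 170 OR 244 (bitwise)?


0b10101010 | 0b11110100 = 0b11111110 = 254

254


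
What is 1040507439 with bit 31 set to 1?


1040507439 | (1 << 31) = 1040507439 | 2147483648 = 3187991087

3187991087


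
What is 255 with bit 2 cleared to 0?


255 & ~(1 << 2) = 251

251


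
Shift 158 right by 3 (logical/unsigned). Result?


0b10011110 >> 3 = 0b10011 = 19

19


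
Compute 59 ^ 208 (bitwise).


0b111011 ^ 0b11010000 = 0b11101011 = 235

235


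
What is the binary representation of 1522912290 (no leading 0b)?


1522912290 = 1011010110001011100110000100010 in binary

1011010110001011100110000100010


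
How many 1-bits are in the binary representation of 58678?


0b1110010100110110 has 9 set bits

9


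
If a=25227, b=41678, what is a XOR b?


25227 ^ 41678 = 49221

49221


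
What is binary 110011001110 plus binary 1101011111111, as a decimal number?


110011001110 + 1101011111111 = 10011111001101 = 10189

10189


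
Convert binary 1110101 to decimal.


1110101 in decimal = 117

117


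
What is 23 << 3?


0b10111 << 3 = 0b10111000 = 184

184


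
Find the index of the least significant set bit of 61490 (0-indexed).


0b1111000000110010. Lowest set bit at position 1

1


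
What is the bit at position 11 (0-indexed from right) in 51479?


0b1100100100010111, position 11 = 1

1


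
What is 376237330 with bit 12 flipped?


376237330 ^ (1 << 12) = 376237330 ^ 4096 = 376241426

376241426


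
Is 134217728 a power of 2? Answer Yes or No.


0b1000000000000000000000000000. Only one bit set => Yes

Yes


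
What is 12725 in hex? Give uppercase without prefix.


12725 = 31B5 hex

31B5


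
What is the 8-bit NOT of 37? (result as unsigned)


~0b100101 = 0b11011010 = 218 (8-bit unsigned)

218


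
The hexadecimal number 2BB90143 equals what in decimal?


2BB90143 hex = 733544771 decimal

733544771


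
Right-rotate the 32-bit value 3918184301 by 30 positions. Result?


Rotate 0b11101001100010101011111101101101 right by 30 (32-bit) = 0b10100110001010101111110110110111 = 2787835319

2787835319


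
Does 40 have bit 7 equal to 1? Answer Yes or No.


0b101000, bit 7 = 0. No

No


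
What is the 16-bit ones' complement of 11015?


11015 ^ 65535 = 54520

54520


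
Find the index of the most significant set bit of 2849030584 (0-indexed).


0b10101001110100001100000110111000. Highest set bit at position 31

31


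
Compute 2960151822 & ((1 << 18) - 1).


2960151822 & 262143 = 21774

21774


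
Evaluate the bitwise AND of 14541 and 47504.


0b11100011001101 & 0b1011100110010000 = 0b11100010000000 = 14464

14464


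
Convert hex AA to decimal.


AA hex = 170 decimal

170


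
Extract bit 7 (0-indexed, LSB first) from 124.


0b1111100, position 7 = 0

0


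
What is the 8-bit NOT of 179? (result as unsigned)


~0b10110011 = 0b1001100 = 76 (8-bit unsigned)

76


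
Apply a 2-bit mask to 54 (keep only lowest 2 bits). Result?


54 & 3 = 2

2


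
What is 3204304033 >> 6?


0b10111110111111011100110010100001 >> 6 = 0b10111110111111011100110010 = 50067250

50067250


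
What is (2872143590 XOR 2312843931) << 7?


Step 1: 2872143590 ^ 2312843931 = 585784445
Step 2: 585784445 << 7 = 74980408960

74980408960


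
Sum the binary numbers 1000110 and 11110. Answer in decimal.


1000110 + 11110 = 1100100 = 100

100


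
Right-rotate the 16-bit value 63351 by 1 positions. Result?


Rotate 0b1111011101110111 right by 1 (16-bit) = 0b1111101110111011 = 64443

64443


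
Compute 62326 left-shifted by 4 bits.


0b1111001101110110 << 4 = 0b11110011011101100000 = 997216

997216


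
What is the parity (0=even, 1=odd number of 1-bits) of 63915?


0b1111100110101011 has 11 ones => parity 1

1


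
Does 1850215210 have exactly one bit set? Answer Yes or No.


0b1101110010010000000101100101010. Multiple bits set => No

No


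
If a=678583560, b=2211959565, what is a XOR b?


678583560 ^ 2211959565 = 2879753733

2879753733


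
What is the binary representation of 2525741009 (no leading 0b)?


2525741009 = 10010110100010111011111111010001 in binary

10010110100010111011111111010001


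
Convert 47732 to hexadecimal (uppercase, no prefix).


47732 = BA74 hex

BA74


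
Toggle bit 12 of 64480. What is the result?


64480 ^ (1 << 12) = 64480 ^ 4096 = 60384

60384


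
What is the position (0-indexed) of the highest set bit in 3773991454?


0b11100000111100101000101000011110. Highest set bit at position 31

31


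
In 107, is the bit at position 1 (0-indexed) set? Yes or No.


0b1101011, bit 1 = 1. Yes

Yes


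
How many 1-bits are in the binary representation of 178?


0b10110010 has 4 set bits

4


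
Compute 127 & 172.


0b1111111 & 0b10101100 = 0b101100 = 44

44


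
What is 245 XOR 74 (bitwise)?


0b11110101 ^ 0b1001010 = 0b10111111 = 191

191


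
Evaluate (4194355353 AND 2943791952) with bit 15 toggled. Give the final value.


Step 1: 4194355353 & 2943791952 = 2852159504
Step 2: 2852159504 ^ (1 << 15) = 2852159504 ^ 32768 = 2852126736

2852126736


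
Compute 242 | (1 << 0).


242 | (1 << 0) = 242 | 1 = 243

243


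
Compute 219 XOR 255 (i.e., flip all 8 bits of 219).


219 ^ 255 = 36

36


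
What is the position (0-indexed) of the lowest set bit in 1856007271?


0b1101110101000000110110001100111. Lowest set bit at position 0

0


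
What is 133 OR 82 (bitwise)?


0b10000101 | 0b1010010 = 0b11010111 = 215

215


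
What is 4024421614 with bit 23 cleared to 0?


4024421614 & ~(1 << 23) = 4016033006

4016033006


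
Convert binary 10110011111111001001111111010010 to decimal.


10110011111111001001111111010010 in decimal = 3019677650

3019677650


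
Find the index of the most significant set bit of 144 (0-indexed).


0b10010000. Highest set bit at position 7

7


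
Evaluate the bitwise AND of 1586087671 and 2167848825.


0b1011110100010011100011011110111 & 0b10000001001101101011111101111001 = 0b1000011001110001 = 34417

34417


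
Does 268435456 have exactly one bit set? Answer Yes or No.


0b10000000000000000000000000000. Only one bit set => Yes

Yes


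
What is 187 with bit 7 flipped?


187 ^ (1 << 7) = 187 ^ 128 = 59

59


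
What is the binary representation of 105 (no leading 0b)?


105 = 1101001 in binary

1101001


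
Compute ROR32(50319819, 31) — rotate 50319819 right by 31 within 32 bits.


Rotate 0b10111111111101000111001011 right by 31 (32-bit) = 0b101111111111010001110010110 = 100639638

100639638


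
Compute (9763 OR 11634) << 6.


Step 1: 9763 | 11634 = 12147
Step 2: 12147 << 6 = 777408

777408


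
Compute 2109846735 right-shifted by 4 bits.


0b1111101110000011011010011001111 >> 4 = 0b111110111000001101101001100 = 131865420

131865420


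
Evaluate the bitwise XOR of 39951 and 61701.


0b1001110000001111 ^ 0b1111000100000101 = 0b110110100001010 = 27914

27914


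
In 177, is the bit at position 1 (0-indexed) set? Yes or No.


0b10110001, bit 1 = 0. No

No


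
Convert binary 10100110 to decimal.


10100110 in decimal = 166

166


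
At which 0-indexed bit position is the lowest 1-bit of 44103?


0b1010110001000111. Lowest set bit at position 0

0


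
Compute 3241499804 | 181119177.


0b11000001001101010101110010011100 | 0b1010110010111010100011001001 = 0b11001011111111111111110011011101 = 3422551261

3422551261


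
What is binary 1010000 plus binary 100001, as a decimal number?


1010000 + 100001 = 1110001 = 113

113


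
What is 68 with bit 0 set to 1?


68 | (1 << 0) = 68 | 1 = 69

69


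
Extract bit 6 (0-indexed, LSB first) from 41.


0b101001, position 6 = 0

0


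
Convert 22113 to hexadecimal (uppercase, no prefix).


22113 = 5661 hex

5661


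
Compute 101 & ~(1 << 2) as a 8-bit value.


101 & ~(1 << 2) = 97

97


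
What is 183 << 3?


0b10110111 << 3 = 0b10110111000 = 1464

1464


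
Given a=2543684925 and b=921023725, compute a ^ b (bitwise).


2543684925 ^ 921023725 = 2709010896

2709010896


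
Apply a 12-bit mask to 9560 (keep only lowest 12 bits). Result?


9560 & 4095 = 1368

1368


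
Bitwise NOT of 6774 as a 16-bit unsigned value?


~0b1101001110110 = 0b1110010110001001 = 58761 (16-bit unsigned)

58761


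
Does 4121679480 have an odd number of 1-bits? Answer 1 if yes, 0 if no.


0b11110101101010111101011001111000 has 20 ones => parity 0

0


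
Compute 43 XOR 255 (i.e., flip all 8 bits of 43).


43 ^ 255 = 212

212


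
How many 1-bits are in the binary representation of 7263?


0b1110001011111 has 9 set bits

9


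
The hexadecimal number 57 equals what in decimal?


57 hex = 87 decimal

87


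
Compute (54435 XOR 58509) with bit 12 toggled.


Step 1: 54435 ^ 58509 = 12334
Step 2: 12334 ^ (1 << 12) = 12334 ^ 4096 = 8238

8238


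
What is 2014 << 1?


0b11111011110 << 1 = 0b111110111100 = 4028

4028


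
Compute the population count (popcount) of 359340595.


0b10101011010110001101000110011 has 15 set bits

15


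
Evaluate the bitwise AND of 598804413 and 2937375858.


0b100011101100010000011110111101 & 0b10101111000101001100110001110010 = 0b100011000100000000010000110000 = 588252208

588252208


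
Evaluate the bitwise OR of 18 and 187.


0b10010 | 0b10111011 = 0b10111011 = 187

187


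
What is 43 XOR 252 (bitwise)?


0b101011 ^ 0b11111100 = 0b11010111 = 215

215


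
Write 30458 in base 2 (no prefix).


30458 = 111011011111010 in binary

111011011111010


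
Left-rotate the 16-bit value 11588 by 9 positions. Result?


Rotate 0b10110101000100 left by 9 (16-bit) = 0b1000100001011010 = 34906

34906


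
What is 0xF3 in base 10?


F3 hex = 243 decimal

243


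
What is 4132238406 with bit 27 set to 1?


4132238406 | (1 << 27) = 4132238406 | 134217728 = 4266456134

4266456134


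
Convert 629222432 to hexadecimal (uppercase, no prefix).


629222432 = 25812C20 hex

25812C20


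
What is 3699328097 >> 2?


0b11011100011111110100010001100001 >> 2 = 0b110111000111111101000100011000 = 924832024

924832024


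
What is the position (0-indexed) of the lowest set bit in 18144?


0b100011011100000. Lowest set bit at position 5

5


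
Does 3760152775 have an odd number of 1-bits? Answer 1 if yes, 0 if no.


0b11100000000111110110000011000111 has 15 ones => parity 1

1


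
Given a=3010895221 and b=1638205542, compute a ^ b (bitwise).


3010895221 ^ 1638205542 = 3537081619

3537081619


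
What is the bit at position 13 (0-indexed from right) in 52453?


0b1100110011100101, position 13 = 0

0


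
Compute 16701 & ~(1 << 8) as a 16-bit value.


16701 & ~(1 << 8) = 16445

16445


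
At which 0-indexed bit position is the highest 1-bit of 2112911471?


0b1111101111100000111100001101111. Highest set bit at position 30

30


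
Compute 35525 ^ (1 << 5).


35525 ^ (1 << 5) = 35525 ^ 32 = 35557

35557


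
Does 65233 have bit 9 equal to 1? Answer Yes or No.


0b1111111011010001, bit 9 = 1. Yes

Yes


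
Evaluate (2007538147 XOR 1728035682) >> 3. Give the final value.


Step 1: 2007538147 ^ 1728035682 = 290923137
Step 2: 290923137 >> 3 = 36365392

36365392


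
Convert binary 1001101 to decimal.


1001101 in decimal = 77

77


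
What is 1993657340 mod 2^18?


1993657340 & 262143 = 52220

52220


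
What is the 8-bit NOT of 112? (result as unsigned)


~0b1110000 = 0b10001111 = 143 (8-bit unsigned)

143


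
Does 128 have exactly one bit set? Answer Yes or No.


0b10000000. Only one bit set => Yes

Yes


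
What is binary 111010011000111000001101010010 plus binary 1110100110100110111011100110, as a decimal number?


111010011000111000001101010010 + 1110100110100110111011100110 = 1001000111111011111001000111000 = 1224602168

1224602168


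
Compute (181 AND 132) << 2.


Step 1: 181 & 132 = 132
Step 2: 132 << 2 = 528

528


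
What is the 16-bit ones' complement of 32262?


32262 ^ 65535 = 33273

33273


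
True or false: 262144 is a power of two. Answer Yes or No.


0b1000000000000000000. Only one bit set => Yes

Yes


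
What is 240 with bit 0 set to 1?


240 | (1 << 0) = 240 | 1 = 241

241


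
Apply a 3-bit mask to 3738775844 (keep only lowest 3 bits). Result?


3738775844 & 7 = 4

4


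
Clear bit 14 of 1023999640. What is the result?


1023999640 & ~(1 << 14) = 1023983256

1023983256


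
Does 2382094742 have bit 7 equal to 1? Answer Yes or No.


0b10001101111110111110000110010110, bit 7 = 1. Yes

Yes


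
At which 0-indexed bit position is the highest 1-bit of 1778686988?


0b1101010000001001001110000001100. Highest set bit at position 30

30


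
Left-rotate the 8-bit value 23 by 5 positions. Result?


Rotate 0b10111 left by 5 (8-bit) = 0b11100010 = 226

226


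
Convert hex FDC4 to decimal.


FDC4 hex = 64964 decimal

64964


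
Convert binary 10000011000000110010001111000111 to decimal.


10000011000000110010001111000111 in decimal = 2198021063

2198021063


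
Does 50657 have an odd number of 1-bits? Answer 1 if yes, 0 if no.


0b1100010111100001 has 8 ones => parity 0

0


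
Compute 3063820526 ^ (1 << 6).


3063820526 ^ (1 << 6) = 3063820526 ^ 64 = 3063820462

3063820462


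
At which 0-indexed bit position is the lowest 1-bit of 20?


0b10100. Lowest set bit at position 2

2


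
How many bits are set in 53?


0b110101 has 4 set bits

4


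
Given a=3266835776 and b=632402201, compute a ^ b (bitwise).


3266835776 ^ 632402201 = 3875947609

3875947609


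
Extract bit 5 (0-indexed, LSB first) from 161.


0b10100001, position 5 = 1

1


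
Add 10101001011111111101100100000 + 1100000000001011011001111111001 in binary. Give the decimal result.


10101001011111111101100100000 + 1100000000001011011001111111001 = 1110101001101011010111100011001 = 1966452505

1966452505


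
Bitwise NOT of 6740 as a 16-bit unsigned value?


~0b1101001010100 = 0b1110010110101011 = 58795 (16-bit unsigned)

58795


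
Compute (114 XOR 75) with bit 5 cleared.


Step 1: 114 ^ 75 = 57
Step 2: 57 & ~(1 << 5) = 25

25


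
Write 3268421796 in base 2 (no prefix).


3268421796 = 11000010110100000010100010100100 in binary

11000010110100000010100010100100


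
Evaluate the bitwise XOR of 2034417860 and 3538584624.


0b1111001010000101100000011000100 ^ 0b11010010111010101000010000110000 = 0b10101011101010000100010011110100 = 2879931636

2879931636


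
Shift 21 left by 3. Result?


0b10101 << 3 = 0b10101000 = 168

168


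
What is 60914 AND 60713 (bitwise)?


0b1110110111110010 & 0b1110110100101001 = 0b1110110100100000 = 60704

60704


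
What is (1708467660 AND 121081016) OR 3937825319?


Step 1: 1708467660 & 121081016 = 85263496
Step 2: 85263496 | 3937825319 = 4021778095

4021778095


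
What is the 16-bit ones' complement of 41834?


41834 ^ 65535 = 23701

23701


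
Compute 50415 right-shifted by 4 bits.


0b1100010011101111 >> 4 = 0b110001001110 = 3150

3150


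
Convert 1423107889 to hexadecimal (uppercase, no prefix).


1423107889 = 54D2E731 hex

54D2E731


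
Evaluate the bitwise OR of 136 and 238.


0b10001000 | 0b11101110 = 0b11101110 = 238

238


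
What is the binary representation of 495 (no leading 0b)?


495 = 111101111 in binary

111101111


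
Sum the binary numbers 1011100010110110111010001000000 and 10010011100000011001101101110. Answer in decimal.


1011100010110110111010001000000 + 10010011100000011001101101110 = 1101110110010111010011110101110 = 1858840494

1858840494


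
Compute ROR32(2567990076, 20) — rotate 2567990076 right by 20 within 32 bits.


Rotate 0b10011001000100000110101100111100 right by 20 (32-bit) = 0b110101100111100100110010001 = 112445841

112445841


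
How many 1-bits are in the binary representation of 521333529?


0b11111000100101110101100011001 has 16 set bits

16


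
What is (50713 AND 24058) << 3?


Step 1: 50713 & 24058 = 17432
Step 2: 17432 << 3 = 139456

139456


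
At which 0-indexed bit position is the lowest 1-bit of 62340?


0b1111001110000100. Lowest set bit at position 2

2


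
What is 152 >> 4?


0b10011000 >> 4 = 0b1001 = 9

9


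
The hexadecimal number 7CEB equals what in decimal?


7CEB hex = 31979 decimal

31979


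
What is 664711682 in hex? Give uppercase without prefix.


664711682 = 279EB202 hex

279EB202


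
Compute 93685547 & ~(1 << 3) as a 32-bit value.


93685547 & ~(1 << 3) = 93685539

93685539


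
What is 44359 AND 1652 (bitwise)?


0b1010110101000111 & 0b11001110100 = 0b10001000100 = 1092

1092


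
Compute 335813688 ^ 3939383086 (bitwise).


0b10100000001000001110000111000 ^ 0b11101010110011100011011100101110 = 0b11111110110010100010101100010110 = 4274662166

4274662166


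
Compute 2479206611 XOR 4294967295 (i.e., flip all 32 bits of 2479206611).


2479206611 ^ 4294967295 = 1815760684

1815760684


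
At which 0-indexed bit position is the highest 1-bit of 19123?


0b100101010110011. Highest set bit at position 14

14


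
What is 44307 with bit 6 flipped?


44307 ^ (1 << 6) = 44307 ^ 64 = 44371

44371


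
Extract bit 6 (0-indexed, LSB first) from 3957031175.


0b11101011110110111000000100000111, position 6 = 0

0


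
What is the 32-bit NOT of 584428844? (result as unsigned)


~0b100010110101011010110100101100 = 0b11011101001010100101001011010011 = 3710538451 (32-bit unsigned)

3710538451


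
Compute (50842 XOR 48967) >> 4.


Step 1: 50842 ^ 48967 = 31197
Step 2: 31197 >> 4 = 1949

1949


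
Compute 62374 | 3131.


0b1111001110100110 | 0b110000111011 = 0b1111111110111111 = 65471

65471


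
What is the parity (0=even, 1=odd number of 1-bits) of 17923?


0b100011000000011 has 5 ones => parity 1

1


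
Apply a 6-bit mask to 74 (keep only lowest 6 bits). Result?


74 & 63 = 10

10


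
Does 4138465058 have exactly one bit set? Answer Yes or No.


0b11110110101010111111011100100010. Multiple bits set => No

No


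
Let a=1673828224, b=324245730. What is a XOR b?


1673828224 ^ 324245730 = 1888948066

1888948066


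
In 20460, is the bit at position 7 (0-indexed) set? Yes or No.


0b100111111101100, bit 7 = 1. Yes

Yes


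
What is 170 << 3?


0b10101010 << 3 = 0b10101010000 = 1360

1360


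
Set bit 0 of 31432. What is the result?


31432 | (1 << 0) = 31432 | 1 = 31433

31433


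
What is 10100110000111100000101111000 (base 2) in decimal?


10100110000111100000101111000 in decimal = 348373368

348373368


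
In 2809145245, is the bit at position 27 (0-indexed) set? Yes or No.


0b10100111011100000010011110011101, bit 27 = 0. No

No


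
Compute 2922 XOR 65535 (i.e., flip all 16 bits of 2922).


2922 ^ 65535 = 62613

62613


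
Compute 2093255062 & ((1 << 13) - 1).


2093255062 & 8191 = 2454

2454


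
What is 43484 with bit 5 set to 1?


43484 | (1 << 5) = 43484 | 32 = 43516

43516


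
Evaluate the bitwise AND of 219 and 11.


0b11011011 & 0b1011 = 0b1011 = 11

11


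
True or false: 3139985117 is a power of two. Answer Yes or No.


0b10111011001010000101111011011101. Multiple bits set => No

No


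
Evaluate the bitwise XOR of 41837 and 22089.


0b1010001101101101 ^ 0b101011001001001 = 0b1111010100100100 = 62756

62756


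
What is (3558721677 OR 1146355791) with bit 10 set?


Step 1: 3558721677 | 1146355791 = 3562916047
Step 2: 3562916047 | (1 << 10) = 3562916047 | 1024 = 3562917071

3562917071


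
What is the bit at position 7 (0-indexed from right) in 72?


0b1001000, position 7 = 0

0


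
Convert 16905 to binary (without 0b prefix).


16905 = 100001000001001 in binary

100001000001001
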